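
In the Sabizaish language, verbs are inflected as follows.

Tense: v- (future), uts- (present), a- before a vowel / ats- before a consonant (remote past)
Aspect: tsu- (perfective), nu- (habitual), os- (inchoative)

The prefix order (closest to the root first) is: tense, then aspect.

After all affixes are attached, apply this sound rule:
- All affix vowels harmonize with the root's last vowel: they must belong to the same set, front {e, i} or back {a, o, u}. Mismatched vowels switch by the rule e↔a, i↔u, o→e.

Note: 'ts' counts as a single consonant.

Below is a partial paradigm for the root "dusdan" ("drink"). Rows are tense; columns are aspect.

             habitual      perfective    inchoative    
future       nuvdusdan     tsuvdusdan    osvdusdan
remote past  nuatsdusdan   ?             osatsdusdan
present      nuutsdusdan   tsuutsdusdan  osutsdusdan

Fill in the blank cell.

Attach tense remote past ats- (before consonant 'd') → atsdusdan.
Attach aspect perfective tsu- → tsuatsdusdan.
Vowel harmony: no change.

tsuatsdusdan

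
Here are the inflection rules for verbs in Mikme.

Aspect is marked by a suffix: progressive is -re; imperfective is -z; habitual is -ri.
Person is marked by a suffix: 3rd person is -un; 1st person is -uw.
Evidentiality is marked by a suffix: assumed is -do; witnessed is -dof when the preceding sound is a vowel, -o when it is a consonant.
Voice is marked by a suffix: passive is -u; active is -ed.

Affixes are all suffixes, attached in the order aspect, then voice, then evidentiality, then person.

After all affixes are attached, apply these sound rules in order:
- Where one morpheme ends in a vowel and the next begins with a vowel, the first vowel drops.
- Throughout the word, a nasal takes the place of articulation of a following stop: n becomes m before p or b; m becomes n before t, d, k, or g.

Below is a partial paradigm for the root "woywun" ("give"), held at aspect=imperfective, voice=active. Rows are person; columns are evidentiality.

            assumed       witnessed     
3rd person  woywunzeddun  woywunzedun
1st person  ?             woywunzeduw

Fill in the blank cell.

woywunzedduw

Attach aspect imperfective -z → woywunz.
Attach voice active -ed → woywunzed.
Attach evidentiality assumed -do → woywunzeddo.
Attach person 1st person -uw → woywunzeddouw.
Apply vowel deletion: woywunzeddouw → woywunzedduw.
Nasal assimilation: no change.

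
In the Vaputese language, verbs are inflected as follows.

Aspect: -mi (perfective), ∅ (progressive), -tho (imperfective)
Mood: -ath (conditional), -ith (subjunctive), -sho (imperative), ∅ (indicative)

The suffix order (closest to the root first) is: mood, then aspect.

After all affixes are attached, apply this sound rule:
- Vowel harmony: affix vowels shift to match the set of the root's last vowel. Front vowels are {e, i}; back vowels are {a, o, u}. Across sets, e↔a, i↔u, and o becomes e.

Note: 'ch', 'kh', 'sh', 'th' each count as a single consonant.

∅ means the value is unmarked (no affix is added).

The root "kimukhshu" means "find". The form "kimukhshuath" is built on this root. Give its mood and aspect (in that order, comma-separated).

Segment: kimukhshu-ath.
mood: -ath → conditional.
aspect: ∅ → progressive.

conditional, progressive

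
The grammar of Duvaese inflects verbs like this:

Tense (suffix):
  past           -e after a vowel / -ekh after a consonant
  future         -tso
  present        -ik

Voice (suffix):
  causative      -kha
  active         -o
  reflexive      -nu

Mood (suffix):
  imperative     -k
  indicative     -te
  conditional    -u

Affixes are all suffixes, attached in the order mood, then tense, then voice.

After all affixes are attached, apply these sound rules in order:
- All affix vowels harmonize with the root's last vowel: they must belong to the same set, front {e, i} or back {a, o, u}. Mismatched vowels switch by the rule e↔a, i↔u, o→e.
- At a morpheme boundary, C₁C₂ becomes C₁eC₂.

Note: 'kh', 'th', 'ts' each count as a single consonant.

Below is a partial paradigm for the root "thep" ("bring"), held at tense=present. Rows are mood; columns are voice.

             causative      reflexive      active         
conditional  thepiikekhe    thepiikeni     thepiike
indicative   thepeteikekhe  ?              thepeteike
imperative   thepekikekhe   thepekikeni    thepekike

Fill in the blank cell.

thepeteikeni

Attach mood indicative -te → thepte.
Attach tense present -ik → thepteik.
Attach voice reflexive -nu → thepteiknu.
Apply vowel harmony: thepteiknu → thepteikni.
Apply epenthesis: thepteikni → thepeteikeni.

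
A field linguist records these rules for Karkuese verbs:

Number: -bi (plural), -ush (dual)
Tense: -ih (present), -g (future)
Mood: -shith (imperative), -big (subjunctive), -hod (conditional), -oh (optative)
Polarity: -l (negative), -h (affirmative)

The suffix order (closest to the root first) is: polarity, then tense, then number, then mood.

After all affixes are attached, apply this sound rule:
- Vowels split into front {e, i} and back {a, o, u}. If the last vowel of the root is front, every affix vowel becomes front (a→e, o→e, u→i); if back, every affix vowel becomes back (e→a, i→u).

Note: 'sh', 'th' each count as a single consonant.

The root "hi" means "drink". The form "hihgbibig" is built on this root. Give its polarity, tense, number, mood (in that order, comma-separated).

Segment: hi-h-g-bi-big.
polarity: -h → affirmative.
tense: -g → future.
number: -bi → plural.
mood: -big → subjunctive.

affirmative, future, plural, subjunctive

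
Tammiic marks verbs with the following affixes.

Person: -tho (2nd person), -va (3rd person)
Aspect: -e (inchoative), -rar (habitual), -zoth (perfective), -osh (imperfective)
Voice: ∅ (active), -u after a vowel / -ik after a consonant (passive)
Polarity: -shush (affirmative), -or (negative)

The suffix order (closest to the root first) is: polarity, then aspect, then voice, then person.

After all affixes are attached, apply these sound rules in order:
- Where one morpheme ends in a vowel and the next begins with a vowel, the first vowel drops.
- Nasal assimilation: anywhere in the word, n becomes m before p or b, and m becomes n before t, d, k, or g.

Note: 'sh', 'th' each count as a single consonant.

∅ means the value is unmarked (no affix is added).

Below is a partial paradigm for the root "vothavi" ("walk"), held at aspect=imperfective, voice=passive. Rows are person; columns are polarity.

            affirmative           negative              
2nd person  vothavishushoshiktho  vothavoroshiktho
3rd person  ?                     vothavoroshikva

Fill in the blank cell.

vothavishushoshikva

Attach polarity affirmative -shush → vothavishush.
Attach aspect imperfective -osh → vothavishushosh.
Attach voice passive -ik (after consonant 'sh') → vothavishushoshik.
Attach person 3rd person -va → vothavishushoshikva.
Vowel deletion: no change.
Nasal assimilation: no change.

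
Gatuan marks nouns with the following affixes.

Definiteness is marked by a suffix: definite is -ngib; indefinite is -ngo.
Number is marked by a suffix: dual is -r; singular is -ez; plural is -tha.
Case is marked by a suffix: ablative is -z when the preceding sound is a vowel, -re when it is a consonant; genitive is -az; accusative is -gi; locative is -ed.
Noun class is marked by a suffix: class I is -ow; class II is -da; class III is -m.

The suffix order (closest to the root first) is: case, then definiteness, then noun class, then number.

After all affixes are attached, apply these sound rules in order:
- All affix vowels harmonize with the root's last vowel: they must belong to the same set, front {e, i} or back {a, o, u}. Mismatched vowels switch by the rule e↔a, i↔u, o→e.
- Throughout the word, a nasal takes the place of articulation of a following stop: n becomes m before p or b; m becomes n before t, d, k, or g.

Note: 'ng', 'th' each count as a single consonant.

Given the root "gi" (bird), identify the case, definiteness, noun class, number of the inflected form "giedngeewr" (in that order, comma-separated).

Segment: gi-ed-ngo-ow-r.
case: -ed → locative.
definiteness: -ngo → indefinite.
noun class: -ow → class I.
number: -r → dual.

locative, indefinite, class I, dual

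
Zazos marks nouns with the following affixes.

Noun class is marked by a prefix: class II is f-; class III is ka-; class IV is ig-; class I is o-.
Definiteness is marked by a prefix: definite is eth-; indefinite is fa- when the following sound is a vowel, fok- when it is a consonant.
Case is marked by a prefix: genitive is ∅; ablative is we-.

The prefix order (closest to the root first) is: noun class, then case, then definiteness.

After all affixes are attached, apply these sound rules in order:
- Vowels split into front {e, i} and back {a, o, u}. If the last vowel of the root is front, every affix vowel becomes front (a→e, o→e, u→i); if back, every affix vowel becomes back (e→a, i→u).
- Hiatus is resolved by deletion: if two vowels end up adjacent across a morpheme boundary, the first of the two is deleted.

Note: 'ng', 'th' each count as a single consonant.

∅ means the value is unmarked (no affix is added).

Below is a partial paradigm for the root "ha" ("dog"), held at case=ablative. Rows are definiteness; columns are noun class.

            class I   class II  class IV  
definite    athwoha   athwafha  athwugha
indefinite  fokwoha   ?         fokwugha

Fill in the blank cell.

Attach noun class class II f- → fha.
Attach case ablative we- → wefha.
Attach definiteness indefinite fok- (before consonant 'w') → fokwefha.
Apply vowel harmony: fokwefha → fokwafha.
Vowel deletion: no change.

fokwafha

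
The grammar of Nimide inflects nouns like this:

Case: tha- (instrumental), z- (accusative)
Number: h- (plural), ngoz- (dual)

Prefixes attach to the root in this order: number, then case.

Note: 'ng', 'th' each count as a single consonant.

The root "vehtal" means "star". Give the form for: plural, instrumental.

Attach number plural h- → hvehtal.
Attach case instrumental tha- → thahvehtal.

thahvehtal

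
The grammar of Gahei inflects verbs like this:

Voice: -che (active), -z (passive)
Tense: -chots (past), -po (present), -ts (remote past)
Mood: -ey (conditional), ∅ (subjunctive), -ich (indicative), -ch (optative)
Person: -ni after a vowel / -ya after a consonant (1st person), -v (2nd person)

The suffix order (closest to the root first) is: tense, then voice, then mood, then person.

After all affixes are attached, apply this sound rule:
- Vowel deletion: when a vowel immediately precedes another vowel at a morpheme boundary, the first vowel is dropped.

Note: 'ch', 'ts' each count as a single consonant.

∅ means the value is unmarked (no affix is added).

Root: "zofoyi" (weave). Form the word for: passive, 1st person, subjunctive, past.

zofoyichotszya

Attach tense past -chots → zofoyichots.
Attach voice passive -z → zofoyichotsz.
mood = subjunctive: zero marking, form stays zofoyichotsz.
Attach person 1st person -ya (after consonant 'z') → zofoyichotszya.
Vowel deletion: no change.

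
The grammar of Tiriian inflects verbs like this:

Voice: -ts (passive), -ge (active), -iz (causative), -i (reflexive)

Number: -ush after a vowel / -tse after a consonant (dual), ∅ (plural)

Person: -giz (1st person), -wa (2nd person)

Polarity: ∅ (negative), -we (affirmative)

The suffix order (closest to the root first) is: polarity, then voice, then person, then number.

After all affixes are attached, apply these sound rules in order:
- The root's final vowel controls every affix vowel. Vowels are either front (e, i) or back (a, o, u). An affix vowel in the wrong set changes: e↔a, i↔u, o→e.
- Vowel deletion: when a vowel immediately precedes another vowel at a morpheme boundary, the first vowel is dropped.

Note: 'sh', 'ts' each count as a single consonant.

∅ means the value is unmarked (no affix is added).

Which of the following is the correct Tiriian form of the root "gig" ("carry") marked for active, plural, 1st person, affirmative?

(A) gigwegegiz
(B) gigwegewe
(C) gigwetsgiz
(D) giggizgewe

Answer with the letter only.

Attach polarity affirmative -we → gigwe.
Attach voice active -ge → gigwege.
Attach person 1st person -giz → gigwegegiz.
number = plural: zero marking, form stays gigwegegiz.
Vowel harmony: no change.
Vowel deletion: no change.
So the correct form is gigwegegiz, option (A).
(D) giggizgewe is wrong: it has the affixes in the wrong order.
(C) gigwetsgiz is wrong: it uses passive instead of active for voice.
(B) gigwegewe is wrong: it uses 2nd person instead of 1st person for person.

A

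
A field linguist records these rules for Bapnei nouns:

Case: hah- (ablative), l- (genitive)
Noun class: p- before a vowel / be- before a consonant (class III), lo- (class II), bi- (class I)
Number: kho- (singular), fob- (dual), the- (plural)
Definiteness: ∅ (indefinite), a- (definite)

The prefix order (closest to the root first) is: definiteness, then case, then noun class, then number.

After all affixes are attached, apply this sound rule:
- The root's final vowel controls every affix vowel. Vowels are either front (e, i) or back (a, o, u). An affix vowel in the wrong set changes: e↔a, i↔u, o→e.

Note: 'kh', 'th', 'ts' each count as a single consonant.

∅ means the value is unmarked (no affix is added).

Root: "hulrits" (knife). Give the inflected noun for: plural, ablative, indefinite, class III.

definiteness = indefinite: zero marking, form stays hulrits.
Attach case ablative hah- → hahhulrits.
Attach noun class class III be- (before consonant 'h') → behahhulrits.
Attach number plural the- → thebehahhulrits.
Apply vowel harmony: thebehahhulrits → thebehehhulrits.

thebehehhulrits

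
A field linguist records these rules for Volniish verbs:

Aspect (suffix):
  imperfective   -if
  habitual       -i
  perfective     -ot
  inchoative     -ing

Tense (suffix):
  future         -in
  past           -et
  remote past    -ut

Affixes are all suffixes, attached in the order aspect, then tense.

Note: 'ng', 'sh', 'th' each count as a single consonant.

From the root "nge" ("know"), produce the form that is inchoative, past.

ngeinget

Attach aspect inchoative -ing → ngeing.
Attach tense past -et → ngeinget.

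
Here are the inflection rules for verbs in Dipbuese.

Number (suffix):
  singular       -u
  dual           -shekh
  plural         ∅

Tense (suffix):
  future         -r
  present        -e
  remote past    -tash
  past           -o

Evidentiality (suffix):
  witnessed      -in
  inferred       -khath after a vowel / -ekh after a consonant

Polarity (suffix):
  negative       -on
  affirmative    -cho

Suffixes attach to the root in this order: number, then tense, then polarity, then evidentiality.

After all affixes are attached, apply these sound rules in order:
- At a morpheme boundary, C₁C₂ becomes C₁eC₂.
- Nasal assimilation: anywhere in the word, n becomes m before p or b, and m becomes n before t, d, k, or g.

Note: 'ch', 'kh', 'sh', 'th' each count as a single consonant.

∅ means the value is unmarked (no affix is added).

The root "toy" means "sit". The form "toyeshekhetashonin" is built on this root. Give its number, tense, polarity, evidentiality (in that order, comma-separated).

Segment: toy-shekh-tash-on-in.
number: -shekh → dual.
tense: -tash → remote past.
polarity: -on → negative.
evidentiality: -in → witnessed.

dual, remote past, negative, witnessed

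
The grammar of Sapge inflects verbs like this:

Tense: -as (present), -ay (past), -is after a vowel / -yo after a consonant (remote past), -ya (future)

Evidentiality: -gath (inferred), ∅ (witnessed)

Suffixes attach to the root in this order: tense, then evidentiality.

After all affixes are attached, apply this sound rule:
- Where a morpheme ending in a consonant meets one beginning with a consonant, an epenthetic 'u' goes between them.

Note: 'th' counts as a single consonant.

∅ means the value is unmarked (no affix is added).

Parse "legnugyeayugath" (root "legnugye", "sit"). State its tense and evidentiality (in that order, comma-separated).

past, inferred

Segment: legnugye-ay-gath.
tense: -ay → past.
evidentiality: -gath → inferred.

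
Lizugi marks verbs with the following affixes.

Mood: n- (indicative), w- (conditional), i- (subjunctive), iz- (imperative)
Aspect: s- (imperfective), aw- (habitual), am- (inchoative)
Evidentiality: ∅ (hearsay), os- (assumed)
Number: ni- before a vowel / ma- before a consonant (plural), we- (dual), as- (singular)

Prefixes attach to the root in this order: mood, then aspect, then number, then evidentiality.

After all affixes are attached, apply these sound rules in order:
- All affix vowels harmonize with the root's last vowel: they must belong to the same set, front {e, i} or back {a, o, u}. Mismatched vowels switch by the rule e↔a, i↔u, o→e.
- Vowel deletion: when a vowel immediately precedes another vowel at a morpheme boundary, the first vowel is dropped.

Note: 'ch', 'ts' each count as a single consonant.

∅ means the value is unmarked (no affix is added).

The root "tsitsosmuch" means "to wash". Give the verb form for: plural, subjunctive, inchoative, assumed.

Attach mood subjunctive i- → itsitsosmuch.
Attach aspect inchoative am- → amitsitsosmuch.
Attach number plural ni- (before vowel 'a') → niamitsitsosmuch.
Attach evidentiality assumed os- → osniamitsitsosmuch.
Apply vowel harmony: osniamitsitsosmuch → osnuamutsitsosmuch.
Apply vowel deletion: osnuamutsitsosmuch → osnamutsitsosmuch.

osnamutsitsosmuch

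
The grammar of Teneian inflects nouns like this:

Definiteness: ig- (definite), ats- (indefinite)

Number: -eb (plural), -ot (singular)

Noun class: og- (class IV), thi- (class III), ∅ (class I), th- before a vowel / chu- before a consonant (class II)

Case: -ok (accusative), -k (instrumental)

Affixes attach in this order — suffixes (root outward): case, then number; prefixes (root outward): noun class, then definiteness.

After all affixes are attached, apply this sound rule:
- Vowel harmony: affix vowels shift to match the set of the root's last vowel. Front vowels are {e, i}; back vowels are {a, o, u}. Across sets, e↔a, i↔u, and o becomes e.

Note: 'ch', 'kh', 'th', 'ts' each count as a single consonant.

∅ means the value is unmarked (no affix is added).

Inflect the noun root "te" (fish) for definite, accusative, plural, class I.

Attach case accusative -ok → teok.
noun class = class I: zero marking, form stays teok.
Attach definiteness definite ig- → igteok.
Attach number plural -eb → igteokeb.
Apply vowel harmony: igteokeb → igteekeb.

igteekeb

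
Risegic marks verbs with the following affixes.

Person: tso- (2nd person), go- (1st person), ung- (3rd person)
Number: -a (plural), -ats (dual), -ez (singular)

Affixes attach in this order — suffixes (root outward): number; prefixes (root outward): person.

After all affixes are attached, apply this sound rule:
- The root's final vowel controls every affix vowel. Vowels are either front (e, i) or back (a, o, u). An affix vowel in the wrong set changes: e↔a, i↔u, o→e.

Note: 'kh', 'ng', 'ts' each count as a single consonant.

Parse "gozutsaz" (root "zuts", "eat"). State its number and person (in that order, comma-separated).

singular, 1st person

Segment: go-zuts-ez.
number: -ez → singular.
person: go- → 1st person.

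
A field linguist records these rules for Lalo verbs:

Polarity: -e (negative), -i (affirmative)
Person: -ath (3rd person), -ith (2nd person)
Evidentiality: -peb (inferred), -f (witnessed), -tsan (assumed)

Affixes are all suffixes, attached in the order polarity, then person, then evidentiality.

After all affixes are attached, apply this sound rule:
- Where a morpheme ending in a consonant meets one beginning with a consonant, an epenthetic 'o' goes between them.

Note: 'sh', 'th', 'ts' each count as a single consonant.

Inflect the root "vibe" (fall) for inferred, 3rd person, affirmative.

Attach polarity affirmative -i → vibei.
Attach person 3rd person -ath → vibeiath.
Attach evidentiality inferred -peb → vibeiathpeb.
Apply epenthesis: vibeiathpeb → vibeiathopeb.

vibeiathopeb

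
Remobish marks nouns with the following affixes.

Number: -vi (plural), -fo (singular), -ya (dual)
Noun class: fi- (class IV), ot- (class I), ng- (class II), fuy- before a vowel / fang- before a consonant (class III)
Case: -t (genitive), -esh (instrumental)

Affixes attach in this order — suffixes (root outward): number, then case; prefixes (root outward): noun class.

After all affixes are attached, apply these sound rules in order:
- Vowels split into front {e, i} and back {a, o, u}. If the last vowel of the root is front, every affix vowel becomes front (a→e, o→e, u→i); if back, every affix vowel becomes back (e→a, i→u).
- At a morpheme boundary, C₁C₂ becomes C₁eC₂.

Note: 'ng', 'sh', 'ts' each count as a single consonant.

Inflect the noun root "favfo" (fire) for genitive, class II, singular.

ngefavfofot

Attach number singular -fo → favfofo.
Attach case genitive -t → favfofot.
Attach noun class class II ng- → ngfavfofot.
Vowel harmony: no change.
Apply epenthesis: ngfavfofot → ngefavfofot.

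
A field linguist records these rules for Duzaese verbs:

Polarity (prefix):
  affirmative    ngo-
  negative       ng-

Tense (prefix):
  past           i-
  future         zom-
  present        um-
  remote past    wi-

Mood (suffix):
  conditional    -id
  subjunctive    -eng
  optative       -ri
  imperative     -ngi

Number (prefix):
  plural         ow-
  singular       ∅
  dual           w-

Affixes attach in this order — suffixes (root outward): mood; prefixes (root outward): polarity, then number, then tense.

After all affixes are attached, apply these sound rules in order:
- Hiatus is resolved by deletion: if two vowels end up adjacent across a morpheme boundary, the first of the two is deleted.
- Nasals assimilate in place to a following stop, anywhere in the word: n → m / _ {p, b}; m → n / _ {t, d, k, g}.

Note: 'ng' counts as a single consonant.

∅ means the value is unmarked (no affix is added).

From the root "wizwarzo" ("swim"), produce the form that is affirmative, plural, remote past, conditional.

wowngowizwarzid

Attach polarity affirmative ngo- → ngowizwarzo.
Attach number plural ow- → owngowizwarzo.
Attach mood conditional -id → owngowizwarzoid.
Attach tense remote past wi- → wiowngowizwarzoid.
Apply vowel deletion: wiowngowizwarzoid → wowngowizwarzid.
Nasal assimilation: no change.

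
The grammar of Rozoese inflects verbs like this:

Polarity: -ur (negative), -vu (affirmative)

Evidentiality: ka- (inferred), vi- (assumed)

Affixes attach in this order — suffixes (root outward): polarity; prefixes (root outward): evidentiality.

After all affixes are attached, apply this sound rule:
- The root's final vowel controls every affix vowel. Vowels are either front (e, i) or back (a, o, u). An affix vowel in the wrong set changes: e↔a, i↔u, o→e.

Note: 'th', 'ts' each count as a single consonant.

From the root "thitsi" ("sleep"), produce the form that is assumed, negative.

Attach evidentiality assumed vi- → vithitsi.
Attach polarity negative -ur → vithitsiur.
Apply vowel harmony: vithitsiur → vithitsiir.

vithitsiir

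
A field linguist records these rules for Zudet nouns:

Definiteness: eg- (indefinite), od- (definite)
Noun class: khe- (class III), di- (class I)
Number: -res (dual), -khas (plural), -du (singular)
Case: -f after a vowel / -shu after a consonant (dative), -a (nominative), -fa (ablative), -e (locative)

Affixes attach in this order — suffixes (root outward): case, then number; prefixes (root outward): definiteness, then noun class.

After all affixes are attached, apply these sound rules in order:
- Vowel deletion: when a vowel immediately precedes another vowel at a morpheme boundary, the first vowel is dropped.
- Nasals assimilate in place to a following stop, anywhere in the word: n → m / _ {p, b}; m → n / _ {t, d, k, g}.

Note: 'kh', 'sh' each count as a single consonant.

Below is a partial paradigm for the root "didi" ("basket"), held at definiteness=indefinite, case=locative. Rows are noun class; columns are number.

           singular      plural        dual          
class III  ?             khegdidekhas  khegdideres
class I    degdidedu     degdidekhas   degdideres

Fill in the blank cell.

khegdidedu

Attach definiteness indefinite eg- → egdidi.
Attach case locative -e → egdidie.
Attach number singular -du → egdidiedu.
Attach noun class class III khe- → kheegdidiedu.
Apply vowel deletion: kheegdidiedu → khegdidedu.
Nasal assimilation: no change.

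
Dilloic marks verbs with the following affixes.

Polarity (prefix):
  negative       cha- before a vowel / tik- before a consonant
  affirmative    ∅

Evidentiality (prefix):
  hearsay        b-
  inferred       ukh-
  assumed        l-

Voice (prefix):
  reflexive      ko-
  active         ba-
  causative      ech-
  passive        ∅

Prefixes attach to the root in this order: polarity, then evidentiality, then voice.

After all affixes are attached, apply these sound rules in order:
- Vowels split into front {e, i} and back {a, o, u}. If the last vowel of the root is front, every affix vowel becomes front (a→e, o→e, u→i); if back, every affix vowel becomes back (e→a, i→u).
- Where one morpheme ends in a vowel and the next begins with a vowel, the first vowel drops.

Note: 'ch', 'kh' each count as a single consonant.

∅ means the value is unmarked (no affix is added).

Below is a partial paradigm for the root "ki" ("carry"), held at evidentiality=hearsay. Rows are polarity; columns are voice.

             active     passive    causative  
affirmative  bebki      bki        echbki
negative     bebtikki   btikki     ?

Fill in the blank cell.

Attach polarity negative tik- (before consonant 'k') → tikki.
Attach evidentiality hearsay b- → btikki.
Attach voice causative ech- → echbtikki.
Vowel harmony: no change.
Vowel deletion: no change.

echbtikki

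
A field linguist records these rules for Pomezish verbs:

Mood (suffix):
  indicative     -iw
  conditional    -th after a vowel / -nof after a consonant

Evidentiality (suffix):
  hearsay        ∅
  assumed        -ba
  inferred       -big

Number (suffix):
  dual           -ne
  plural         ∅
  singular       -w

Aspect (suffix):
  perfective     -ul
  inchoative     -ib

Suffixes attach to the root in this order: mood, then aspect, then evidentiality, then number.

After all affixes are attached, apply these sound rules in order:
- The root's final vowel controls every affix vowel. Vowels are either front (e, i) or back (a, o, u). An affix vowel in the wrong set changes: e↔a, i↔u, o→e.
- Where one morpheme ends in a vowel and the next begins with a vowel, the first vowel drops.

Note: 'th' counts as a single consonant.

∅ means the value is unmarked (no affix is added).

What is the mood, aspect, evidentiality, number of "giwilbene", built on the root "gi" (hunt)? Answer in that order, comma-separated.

indicative, perfective, assumed, dual

Segment: gi-iw-ul-ba-ne.
mood: -iw → indicative.
aspect: -ul → perfective.
evidentiality: -ba → assumed.
number: -ne → dual.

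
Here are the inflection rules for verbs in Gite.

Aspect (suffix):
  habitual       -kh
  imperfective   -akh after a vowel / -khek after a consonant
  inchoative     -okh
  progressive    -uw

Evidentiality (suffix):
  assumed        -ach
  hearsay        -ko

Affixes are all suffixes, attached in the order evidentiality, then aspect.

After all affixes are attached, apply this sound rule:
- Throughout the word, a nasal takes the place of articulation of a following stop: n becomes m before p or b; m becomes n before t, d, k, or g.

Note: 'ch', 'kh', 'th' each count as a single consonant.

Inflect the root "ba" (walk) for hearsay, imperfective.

bakoakh

Attach evidentiality hearsay -ko → bako.
Attach aspect imperfective -akh (after vowel 'o') → bakoakh.
Nasal assimilation: no change.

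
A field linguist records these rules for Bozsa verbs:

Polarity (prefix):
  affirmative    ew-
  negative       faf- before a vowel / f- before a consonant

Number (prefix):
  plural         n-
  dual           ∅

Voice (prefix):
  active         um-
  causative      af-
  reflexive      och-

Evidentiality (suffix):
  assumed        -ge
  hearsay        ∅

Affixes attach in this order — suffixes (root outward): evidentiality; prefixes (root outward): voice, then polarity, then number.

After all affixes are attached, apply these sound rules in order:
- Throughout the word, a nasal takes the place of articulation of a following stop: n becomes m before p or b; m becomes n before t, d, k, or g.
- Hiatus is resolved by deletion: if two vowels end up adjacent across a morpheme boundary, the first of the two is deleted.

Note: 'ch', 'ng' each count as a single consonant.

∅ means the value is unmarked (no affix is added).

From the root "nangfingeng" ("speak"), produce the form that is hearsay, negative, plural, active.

nfafumnangfingeng

Attach voice active um- → umnangfingeng.
Attach polarity negative faf- (before vowel 'u') → fafumnangfingeng.
evidentiality = hearsay: zero marking, form stays fafumnangfingeng.
Attach number plural n- → nfafumnangfingeng.
Nasal assimilation: no change.
Vowel deletion: no change.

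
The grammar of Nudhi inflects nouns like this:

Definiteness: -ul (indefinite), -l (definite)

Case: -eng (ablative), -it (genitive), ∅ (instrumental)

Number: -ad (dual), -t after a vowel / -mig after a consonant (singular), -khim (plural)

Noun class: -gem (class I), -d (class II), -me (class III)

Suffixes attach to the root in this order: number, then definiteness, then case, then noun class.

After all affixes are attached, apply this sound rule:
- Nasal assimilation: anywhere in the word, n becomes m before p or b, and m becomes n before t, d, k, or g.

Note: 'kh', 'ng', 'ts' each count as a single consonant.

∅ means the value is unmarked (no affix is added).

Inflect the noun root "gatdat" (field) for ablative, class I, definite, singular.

gatdatmiglenggem

Attach number singular -mig (after consonant 't') → gatdatmig.
Attach definiteness definite -l → gatdatmigl.
Attach case ablative -eng → gatdatmigleng.
Attach noun class class I -gem → gatdatmiglenggem.
Nasal assimilation: no change.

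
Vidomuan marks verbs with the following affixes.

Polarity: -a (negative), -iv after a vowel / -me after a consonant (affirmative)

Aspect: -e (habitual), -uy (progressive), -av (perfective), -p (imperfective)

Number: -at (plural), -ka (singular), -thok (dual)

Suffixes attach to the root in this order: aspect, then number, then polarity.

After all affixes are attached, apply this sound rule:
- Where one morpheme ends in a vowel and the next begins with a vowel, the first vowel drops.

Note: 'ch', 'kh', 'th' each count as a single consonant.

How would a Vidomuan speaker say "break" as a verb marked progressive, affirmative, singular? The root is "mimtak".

mimtakuykiv

Attach aspect progressive -uy → mimtakuy.
Attach number singular -ka → mimtakuyka.
Attach polarity affirmative -iv (after vowel 'a') → mimtakuykaiv.
Apply vowel deletion: mimtakuykaiv → mimtakuykiv.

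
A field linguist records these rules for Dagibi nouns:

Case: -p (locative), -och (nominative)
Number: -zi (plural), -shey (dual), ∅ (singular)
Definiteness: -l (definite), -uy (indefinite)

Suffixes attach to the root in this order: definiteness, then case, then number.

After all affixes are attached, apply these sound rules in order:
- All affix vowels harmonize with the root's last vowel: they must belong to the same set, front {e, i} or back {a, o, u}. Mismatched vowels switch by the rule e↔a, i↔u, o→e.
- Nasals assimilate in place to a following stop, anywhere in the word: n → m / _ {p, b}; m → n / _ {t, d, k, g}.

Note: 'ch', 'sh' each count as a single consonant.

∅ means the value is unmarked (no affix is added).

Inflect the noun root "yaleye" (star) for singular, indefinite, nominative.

Attach definiteness indefinite -uy → yaleyeuy.
Attach case nominative -och → yaleyeuyoch.
number = singular: zero marking, form stays yaleyeuyoch.
Apply vowel harmony: yaleyeuyoch → yaleyeiyech.
Nasal assimilation: no change.

yaleyeiyech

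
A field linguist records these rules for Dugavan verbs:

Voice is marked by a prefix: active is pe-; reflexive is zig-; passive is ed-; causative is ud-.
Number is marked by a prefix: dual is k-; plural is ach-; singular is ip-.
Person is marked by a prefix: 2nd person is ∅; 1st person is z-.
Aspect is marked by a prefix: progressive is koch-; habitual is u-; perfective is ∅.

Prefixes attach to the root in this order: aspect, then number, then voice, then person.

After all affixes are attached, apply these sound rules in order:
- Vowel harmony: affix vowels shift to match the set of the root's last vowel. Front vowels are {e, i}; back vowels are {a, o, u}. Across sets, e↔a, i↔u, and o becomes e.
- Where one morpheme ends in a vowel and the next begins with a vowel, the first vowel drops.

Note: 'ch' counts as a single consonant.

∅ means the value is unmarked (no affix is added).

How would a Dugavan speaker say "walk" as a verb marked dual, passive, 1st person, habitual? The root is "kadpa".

zadkukadpa

Attach aspect habitual u- → ukadpa.
Attach number dual k- → kukadpa.
Attach voice passive ed- → edkukadpa.
Attach person 1st person z- → zedkukadpa.
Apply vowel harmony: zedkukadpa → zadkukadpa.
Vowel deletion: no change.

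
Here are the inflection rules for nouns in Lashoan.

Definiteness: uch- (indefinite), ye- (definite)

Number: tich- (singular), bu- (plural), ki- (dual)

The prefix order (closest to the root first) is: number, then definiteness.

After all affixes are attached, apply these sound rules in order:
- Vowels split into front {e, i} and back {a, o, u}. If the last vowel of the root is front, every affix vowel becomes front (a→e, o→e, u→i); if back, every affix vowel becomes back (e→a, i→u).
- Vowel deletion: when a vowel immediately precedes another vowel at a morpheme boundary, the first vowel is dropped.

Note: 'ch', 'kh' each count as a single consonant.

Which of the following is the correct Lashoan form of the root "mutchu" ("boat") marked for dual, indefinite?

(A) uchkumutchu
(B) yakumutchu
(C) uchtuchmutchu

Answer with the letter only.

A

Attach number dual ki- → kimutchu.
Attach definiteness indefinite uch- → uchkimutchu.
Apply vowel harmony: uchkimutchu → uchkumutchu.
Vowel deletion: no change.
So the correct form is uchkumutchu, option (A).
(B) yakumutchu is wrong: it uses definite instead of indefinite for definiteness.
(C) uchtuchmutchu is wrong: it uses singular instead of dual for number.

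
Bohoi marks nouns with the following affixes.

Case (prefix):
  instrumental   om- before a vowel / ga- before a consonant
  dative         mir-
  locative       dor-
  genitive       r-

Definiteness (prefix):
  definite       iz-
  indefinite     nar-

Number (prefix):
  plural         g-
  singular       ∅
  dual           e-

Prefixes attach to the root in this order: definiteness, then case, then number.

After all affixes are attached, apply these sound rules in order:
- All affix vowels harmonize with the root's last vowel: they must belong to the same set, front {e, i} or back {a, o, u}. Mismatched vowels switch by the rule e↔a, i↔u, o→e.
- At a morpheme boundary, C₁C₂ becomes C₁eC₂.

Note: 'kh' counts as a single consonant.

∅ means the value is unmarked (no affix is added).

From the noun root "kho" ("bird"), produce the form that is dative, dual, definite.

amuruzekho

Attach definiteness definite iz- → izkho.
Attach case dative mir- → mirizkho.
Attach number dual e- → emirizkho.
Apply vowel harmony: emirizkho → amuruzkho.
Apply epenthesis: amuruzkho → amuruzekho.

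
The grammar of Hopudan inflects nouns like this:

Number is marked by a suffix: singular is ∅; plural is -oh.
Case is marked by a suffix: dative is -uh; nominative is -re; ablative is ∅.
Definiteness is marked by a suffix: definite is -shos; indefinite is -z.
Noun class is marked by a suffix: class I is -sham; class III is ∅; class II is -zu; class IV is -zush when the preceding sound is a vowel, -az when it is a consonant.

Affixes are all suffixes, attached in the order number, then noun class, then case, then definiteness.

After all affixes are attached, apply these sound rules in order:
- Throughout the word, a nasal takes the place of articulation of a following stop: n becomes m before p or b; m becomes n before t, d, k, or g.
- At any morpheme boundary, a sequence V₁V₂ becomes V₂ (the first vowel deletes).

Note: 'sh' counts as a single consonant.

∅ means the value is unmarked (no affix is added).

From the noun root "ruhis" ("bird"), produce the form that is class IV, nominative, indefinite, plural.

ruhisohazrez

Attach number plural -oh → ruhisoh.
Attach noun class class IV -az (after consonant 'h') → ruhisohaz.
Attach case nominative -re → ruhisohazre.
Attach definiteness indefinite -z → ruhisohazrez.
Nasal assimilation: no change.
Vowel deletion: no change.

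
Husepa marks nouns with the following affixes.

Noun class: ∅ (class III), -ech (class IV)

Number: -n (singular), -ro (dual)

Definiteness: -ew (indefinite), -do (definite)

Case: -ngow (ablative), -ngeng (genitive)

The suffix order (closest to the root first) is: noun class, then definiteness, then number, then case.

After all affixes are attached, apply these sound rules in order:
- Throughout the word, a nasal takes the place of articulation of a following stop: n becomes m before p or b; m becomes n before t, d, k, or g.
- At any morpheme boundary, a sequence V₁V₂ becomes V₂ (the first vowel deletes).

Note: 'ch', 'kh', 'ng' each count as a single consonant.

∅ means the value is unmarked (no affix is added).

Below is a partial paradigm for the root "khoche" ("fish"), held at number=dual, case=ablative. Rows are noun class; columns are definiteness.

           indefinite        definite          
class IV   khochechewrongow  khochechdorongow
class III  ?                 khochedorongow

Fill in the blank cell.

noun class = class III: zero marking, form stays khoche.
Attach definiteness indefinite -ew → khocheew.
Attach number dual -ro → khocheewro.
Attach case ablative -ngow → khocheewrongow.
Nasal assimilation: no change.
Apply vowel deletion: khocheewrongow → khochewrongow.

khochewrongow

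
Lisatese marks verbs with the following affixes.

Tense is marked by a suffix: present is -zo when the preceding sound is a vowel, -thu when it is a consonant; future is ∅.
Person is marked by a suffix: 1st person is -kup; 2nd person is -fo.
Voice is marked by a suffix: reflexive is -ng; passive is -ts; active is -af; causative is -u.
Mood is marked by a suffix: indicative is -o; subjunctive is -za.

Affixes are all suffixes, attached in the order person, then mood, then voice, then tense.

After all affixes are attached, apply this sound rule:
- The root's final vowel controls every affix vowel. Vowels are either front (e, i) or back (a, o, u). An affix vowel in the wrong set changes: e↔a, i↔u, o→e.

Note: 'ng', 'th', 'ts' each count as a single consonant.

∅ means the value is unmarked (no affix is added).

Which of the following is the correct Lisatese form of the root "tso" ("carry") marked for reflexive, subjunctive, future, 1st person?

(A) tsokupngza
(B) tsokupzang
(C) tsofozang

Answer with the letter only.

Attach person 1st person -kup → tsokup.
Attach mood subjunctive -za → tsokupza.
Attach voice reflexive -ng → tsokupzang.
tense = future: zero marking, form stays tsokupzang.
Vowel harmony: no change.
So the correct form is tsokupzang, option (B).
(C) tsofozang is wrong: it uses 2nd person instead of 1st person for person.
(A) tsokupngza is wrong: it has the affixes in the wrong order.

B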